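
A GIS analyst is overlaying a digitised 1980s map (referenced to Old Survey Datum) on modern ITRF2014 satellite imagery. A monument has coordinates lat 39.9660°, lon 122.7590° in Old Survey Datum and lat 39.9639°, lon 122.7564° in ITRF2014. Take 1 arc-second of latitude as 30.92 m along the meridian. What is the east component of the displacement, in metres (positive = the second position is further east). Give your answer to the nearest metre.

ΔE = -222 m

Δφ = 39.9639° − 39.9660° = -0.0021°; Δλ = 122.7564° − 122.7590° = -0.0026°.
1° of latitude = 3600 × 30.92 = 111312 m.
ΔN = Δφ × 111312 = -233.8 m; ΔE = Δλ × 111312 × cos(39.9660°) = -0.0026 × 111312 × 0.766426 = -221.8 m.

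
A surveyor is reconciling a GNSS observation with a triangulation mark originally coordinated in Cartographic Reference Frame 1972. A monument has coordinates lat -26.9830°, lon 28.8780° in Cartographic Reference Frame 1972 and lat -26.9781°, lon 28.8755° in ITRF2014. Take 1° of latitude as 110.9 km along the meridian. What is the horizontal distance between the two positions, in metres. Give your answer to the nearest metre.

Δφ = -26.9781° − -26.9830° = +0.0049°; Δλ = 28.8755° − 28.8780° = -0.0025°.
ΔN = Δφ × 110900 = 543.4 m; ΔE = Δλ × 110900 × cos(-26.9830°) = -0.0025 × 110900 × 0.891141 = -247.1 m.
Distance = √(ΔE² + ΔN²) = √((-247.1)² + 543.4²) = 596.9 m.

597 m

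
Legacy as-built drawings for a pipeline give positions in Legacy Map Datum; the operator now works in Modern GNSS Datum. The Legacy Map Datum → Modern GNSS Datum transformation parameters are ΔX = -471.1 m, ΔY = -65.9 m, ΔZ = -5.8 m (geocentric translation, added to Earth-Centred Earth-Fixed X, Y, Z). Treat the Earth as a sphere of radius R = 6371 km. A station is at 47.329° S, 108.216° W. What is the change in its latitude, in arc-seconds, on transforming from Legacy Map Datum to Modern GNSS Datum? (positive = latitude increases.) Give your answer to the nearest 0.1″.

Δφ = 4.9″

sin φ = -0.735258, cos φ = 0.677788, sin λ = -0.949885, cos λ = -0.312600.
North component: ΔN = −sin φ cos λ·ΔX − sin φ sin λ·ΔY + cos φ·ΔZ = −(-0.735258)(-0.312600)(-471.1) − (-0.735258)(-0.949885)(-65.9) + (0.677788)(-5.8) = 150.37 m.
1° of latitude spans πR/180 = 111195 m, so Δφ = 150.37 / 111195 × 3600 = 4.868″.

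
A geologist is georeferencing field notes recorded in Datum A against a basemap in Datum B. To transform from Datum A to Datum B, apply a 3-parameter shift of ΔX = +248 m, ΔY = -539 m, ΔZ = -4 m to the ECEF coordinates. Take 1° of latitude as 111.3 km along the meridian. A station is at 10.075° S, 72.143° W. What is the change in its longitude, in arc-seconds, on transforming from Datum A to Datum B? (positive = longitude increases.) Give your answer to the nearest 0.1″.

sin φ = -0.174937, cos φ = 0.984580, sin λ = -0.951825, cos λ = 0.306642.
East component: ΔE = −sin λ·ΔX + cos λ·ΔY = −(-0.951825)(248) + (0.306642)(-539) = 70.77 m.
1° of latitude spans 111300 m; at latitude φ, 1° of longitude spans that × cos φ = 109583.7 m, so Δλ = 70.77 / 109583.7 × 3600 = 2.325″.

Δλ = 2.3″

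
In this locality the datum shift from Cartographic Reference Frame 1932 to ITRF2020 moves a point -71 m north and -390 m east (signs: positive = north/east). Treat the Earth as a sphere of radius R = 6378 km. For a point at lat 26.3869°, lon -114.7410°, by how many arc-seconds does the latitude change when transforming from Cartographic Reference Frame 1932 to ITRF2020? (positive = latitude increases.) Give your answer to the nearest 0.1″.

Δφ = -2.3″

On a sphere of radius R, 1 rad of latitude = R, so Δφ = ΔN / R = -71.0 / 6378000 = -1.1132e-05 rad = -2.296″.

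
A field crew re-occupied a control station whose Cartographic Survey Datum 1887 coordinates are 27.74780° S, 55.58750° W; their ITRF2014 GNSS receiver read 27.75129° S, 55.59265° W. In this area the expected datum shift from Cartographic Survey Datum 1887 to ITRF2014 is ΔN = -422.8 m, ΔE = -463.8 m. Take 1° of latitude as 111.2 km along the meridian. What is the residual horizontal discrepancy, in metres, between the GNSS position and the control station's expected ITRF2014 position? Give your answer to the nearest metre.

Observed coordinate differences: Δφ = -0.00349°, Δλ = -0.00515°.
Converting to metres (1° lat = 111200 m, cos φ = 0.885006): observed ΔN = -388.1 m, observed ΔE = -506.8 m.
Subtracting the expected shift leaves a residual of -388.1 − (-422.8) = 34.7 m north and -506.8 − (-463.8) = -43.0 m east.
Residual distance = √(34.7² + (-43.0)²) = 55.3 m.

55 m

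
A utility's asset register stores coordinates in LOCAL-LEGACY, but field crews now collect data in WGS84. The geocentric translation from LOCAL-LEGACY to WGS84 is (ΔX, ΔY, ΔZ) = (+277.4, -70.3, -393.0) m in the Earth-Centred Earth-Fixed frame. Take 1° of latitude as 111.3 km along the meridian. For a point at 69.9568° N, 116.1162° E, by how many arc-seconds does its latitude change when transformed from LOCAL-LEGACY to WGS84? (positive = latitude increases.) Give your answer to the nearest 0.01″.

sin φ = 0.939434, cos φ = 0.342729, sin λ = 0.897903, cos λ = -0.440193.
North component: ΔN = −sin φ cos λ·ΔX − sin φ sin λ·ΔY + cos φ·ΔZ = −(0.939434)(-0.440193)(277.4) − (0.939434)(0.897903)(-70.3) + (0.342729)(-393.0) = 39.32 m.
1° of latitude spans 111300 m, so Δφ = 39.32 / 111300 × 3600 = 1.272″.

Δφ = 1.27″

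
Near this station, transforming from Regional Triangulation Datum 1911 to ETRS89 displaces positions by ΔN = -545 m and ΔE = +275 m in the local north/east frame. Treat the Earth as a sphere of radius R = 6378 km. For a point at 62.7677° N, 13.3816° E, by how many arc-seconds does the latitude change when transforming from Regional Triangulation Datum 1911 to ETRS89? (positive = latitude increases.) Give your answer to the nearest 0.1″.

On a sphere of radius R, 1 rad of latitude = R, so Δφ = ΔN / R = -545.0 / 6378000 = -8.5450e-05 rad = -17.625″.

Δφ = -17.6″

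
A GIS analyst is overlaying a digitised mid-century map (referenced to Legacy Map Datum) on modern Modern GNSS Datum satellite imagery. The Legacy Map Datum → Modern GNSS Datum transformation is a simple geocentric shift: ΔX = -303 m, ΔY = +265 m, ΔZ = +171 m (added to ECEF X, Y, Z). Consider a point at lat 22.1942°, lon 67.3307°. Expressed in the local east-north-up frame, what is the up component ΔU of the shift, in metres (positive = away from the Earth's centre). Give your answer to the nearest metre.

The local up (radial) axis is (cos φ cos λ, cos φ sin λ, sin φ), giving ΔU = -108.127 + 226.410 + 64.595 = 182.88 m.

ΔU = 183 m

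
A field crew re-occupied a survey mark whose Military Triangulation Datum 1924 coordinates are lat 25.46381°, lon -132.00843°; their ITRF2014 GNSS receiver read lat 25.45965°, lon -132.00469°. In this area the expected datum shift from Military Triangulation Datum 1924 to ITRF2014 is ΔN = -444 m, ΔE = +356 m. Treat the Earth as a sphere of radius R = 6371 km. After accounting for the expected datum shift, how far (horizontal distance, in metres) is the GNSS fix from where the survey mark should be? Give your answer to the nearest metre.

Observed coordinate differences: Δφ = -0.00416°, Δλ = +0.00374°.
Converting to metres (1° lat = 111195 m, cos φ = 0.902857): observed ΔN = -462.6 m, observed ΔE = 375.5 m.
Subtracting the expected shift leaves a residual of -462.6 − (-444) = -18.6 m north and 375.5 − (356) = 19.5 m east.
Residual distance = √((-18.6)² + 19.5²) = 26.9 m.

27 m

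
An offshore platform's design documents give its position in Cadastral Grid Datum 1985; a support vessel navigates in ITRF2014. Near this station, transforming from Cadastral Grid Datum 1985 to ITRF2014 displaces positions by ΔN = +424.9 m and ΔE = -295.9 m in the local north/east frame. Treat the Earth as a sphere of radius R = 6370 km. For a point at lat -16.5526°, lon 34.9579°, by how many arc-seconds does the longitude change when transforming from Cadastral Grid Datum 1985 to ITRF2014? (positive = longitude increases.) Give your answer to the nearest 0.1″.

Δλ = -10.0″

At latitude -16.5526°, cos φ = 0.958559.
One radian of longitude at latitude φ spans R cos φ, so Δλ = ΔE / (R cos φ) = -295.9 / (6370000 × 0.958559) = -4.8460e-05 rad = -9.996″.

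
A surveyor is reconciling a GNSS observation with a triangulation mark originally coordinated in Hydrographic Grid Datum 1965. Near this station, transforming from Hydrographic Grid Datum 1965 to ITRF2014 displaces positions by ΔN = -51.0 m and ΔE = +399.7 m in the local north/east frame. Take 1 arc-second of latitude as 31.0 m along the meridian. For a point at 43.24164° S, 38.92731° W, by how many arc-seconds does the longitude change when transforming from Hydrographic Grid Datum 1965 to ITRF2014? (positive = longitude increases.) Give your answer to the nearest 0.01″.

At latitude -43.24164°, cos φ = 0.728471.
1″ of longitude at this latitude = 31.00 × cos φ = 22.5826 m, so Δλ = 399.7 / 22.5826 = 17.699″.

Δλ = 17.70″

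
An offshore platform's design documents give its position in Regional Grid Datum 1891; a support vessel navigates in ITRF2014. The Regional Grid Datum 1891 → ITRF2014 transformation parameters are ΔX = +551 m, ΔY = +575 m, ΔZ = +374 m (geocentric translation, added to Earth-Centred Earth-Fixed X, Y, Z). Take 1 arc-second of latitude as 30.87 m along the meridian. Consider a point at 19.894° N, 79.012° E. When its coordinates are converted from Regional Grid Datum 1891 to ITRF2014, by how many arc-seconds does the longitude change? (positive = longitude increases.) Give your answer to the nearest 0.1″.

sin φ = 0.340281, cos φ = 0.940324, sin λ = 0.981667, cos λ = 0.190603.
East component: ΔE = −sin λ·ΔX + cos λ·ΔY = −(0.981667)(551) + (0.190603)(575) = -431.30 m.
1° of latitude spans 3600 × 30.87 = 111132 m; at latitude φ, 1° of longitude spans that × cos φ = 104500.1 m, so Δλ = -431.30 / 104500.1 × 3600 = -14.858″.

Δλ = -14.9″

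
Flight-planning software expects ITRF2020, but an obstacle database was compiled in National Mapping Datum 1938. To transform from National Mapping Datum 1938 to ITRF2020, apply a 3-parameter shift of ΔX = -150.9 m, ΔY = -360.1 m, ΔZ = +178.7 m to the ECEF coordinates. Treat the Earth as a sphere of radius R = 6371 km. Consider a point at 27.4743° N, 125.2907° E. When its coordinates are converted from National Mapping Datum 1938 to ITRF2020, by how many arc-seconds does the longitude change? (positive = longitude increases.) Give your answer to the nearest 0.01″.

Δλ = 12.09″

sin φ = 0.461351, cos φ = 0.887218, sin λ = 0.816231, cos λ = -0.577725.
East component: ΔE = −sin λ·ΔX + cos λ·ΔY = −(0.816231)(-150.9) + (-0.577725)(-360.1) = 331.21 m.
1° of latitude spans πR/180 = 111195 m; at latitude φ, 1° of longitude spans that × cos φ = 98654.1 m, so Δλ = 331.21 / 98654.1 × 3600 = 12.086″.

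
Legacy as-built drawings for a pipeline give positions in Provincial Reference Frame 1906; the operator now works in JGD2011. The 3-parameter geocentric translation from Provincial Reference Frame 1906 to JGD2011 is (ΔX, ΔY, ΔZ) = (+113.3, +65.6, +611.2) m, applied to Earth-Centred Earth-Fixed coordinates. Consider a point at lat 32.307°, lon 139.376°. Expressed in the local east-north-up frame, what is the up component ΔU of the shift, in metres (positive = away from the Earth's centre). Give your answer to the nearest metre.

At φ = 32.307°, λ = 139.376°: sin φ = 0.534456, cos φ = 0.845197, sin λ = 0.651092, cos λ = -0.758999.
ΔU = cos φ cos λ·ΔX + cos φ sin λ·ΔY + sin φ·ΔZ = (0.845197)(-0.758999)(113.3) + (0.845197)(0.651092)(65.6) + (0.534456)(611.2) = 290.08 m.

ΔU = 290 m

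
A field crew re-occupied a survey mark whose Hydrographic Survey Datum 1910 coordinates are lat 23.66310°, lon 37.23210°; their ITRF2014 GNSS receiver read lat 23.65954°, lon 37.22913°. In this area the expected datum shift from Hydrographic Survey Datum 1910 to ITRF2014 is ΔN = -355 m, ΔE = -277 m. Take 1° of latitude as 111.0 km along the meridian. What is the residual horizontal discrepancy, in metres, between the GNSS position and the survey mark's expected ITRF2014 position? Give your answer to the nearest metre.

47 m

Observed coordinate differences: Δφ = -0.00356°, Δλ = -0.00297°.
Converting to metres (1° lat = 111000 m, cos φ = 0.915921): observed ΔN = -395.2 m, observed ΔE = -302.0 m.
Subtracting the expected shift leaves a residual of -395.2 − (-355) = -40.2 m north and -302.0 − (-277) = -25.0 m east.
Residual distance = √((-40.2)² + (-25.0)²) = 47.3 m.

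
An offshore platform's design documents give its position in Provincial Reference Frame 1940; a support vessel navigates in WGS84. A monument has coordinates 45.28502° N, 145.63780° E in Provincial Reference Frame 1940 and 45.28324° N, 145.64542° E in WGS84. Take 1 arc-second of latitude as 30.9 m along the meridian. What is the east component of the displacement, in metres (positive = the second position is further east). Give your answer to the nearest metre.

ΔE = 596 m

Δφ = 45.28324° − 45.28502° = -0.00178°; Δλ = 145.64542° − 145.63780° = +0.00762°.
1° of latitude = 3600 × 30.90 = 111240 m.
ΔN = Δφ × 111240 = -198.0 m; ΔE = Δλ × 111240 × cos(45.28502°) = +0.00762 × 111240 × 0.703581 = 596.4 m.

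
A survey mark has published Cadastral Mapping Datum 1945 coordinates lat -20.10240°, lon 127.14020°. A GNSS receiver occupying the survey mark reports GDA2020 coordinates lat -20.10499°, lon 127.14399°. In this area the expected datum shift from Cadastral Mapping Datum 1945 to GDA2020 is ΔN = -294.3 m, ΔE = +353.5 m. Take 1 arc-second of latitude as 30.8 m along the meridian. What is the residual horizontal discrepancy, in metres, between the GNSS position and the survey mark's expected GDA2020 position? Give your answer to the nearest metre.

42 m

Observed coordinate differences: Δφ = -0.00259°, Δλ = +0.00379°.
Converting to metres (1° lat = 110880 m, cos φ = 0.939080): observed ΔN = -287.2 m, observed ΔE = 394.6 m.
Subtracting the expected shift leaves a residual of -287.2 − (-294.3) = 7.1 m north and 394.6 − (353.5) = 41.1 m east.
Residual distance = √(7.1² + 41.1²) = 41.7 m.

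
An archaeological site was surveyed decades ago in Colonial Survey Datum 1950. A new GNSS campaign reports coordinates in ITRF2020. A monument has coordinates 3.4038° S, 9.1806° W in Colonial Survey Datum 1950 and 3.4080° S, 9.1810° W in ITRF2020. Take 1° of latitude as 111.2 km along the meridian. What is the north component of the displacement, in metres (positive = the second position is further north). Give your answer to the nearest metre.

Δφ = -3.4080° − -3.4038° = -0.0042°; Δλ = -9.1810° − -9.1806° = -0.0004°.
ΔN = Δφ × 111200 = -467.0 m; ΔE = Δλ × 111200 × cos(-3.4038°) = -0.0004 × 111200 × 0.998236 = -44.4 m.

ΔN = -467 m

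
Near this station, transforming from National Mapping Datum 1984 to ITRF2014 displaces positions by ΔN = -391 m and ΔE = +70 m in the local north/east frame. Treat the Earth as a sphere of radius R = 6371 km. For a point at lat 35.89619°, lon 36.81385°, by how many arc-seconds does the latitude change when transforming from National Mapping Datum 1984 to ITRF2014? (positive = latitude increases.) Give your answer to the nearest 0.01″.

On a sphere of radius R, 1 rad of latitude = R, so Δφ = ΔN / R = -391.0 / 6371000 = -6.1372e-05 rad = -12.659″.

Δφ = -12.66″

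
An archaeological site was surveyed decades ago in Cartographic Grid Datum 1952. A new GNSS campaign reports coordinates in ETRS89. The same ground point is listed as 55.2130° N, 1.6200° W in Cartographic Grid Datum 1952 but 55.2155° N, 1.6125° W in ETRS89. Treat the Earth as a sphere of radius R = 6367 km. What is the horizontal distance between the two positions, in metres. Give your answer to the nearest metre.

Δφ = 55.2155° − 55.2130° = +0.0025°; Δλ = -1.6125° − -1.6200° = +0.0075°.
1° along a meridian = πR/180 = 111125 m.
ΔN = Δφ × 111125 = 277.8 m; ΔE = Δλ × 111125 × cos(55.2130°) = +0.0075 × 111125 × 0.570527 = 475.5 m.
Distance = √(ΔE² + ΔN²) = √(475.5² + 277.8²) = 550.7 m.

551 m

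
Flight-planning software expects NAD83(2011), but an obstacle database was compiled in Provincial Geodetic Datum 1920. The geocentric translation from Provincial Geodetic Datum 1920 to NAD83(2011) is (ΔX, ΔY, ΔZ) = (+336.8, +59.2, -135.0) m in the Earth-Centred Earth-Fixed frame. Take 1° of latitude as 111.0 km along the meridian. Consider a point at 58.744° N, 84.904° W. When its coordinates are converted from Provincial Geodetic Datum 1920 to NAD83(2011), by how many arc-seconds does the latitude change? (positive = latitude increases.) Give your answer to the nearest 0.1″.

Δφ = -1.5″

sin φ = 0.854858, cos φ = 0.518863, sin λ = -0.996047, cos λ = 0.088825.
North component: ΔN = −sin φ cos λ·ΔX − sin φ sin λ·ΔY + cos φ·ΔZ = −(0.854858)(0.088825)(336.8) − (0.854858)(-0.996047)(59.2) + (0.518863)(-135.0) = -45.21 m.
1° of latitude spans 111000 m, so Δφ = -45.21 / 111000 × 3600 = -1.466″.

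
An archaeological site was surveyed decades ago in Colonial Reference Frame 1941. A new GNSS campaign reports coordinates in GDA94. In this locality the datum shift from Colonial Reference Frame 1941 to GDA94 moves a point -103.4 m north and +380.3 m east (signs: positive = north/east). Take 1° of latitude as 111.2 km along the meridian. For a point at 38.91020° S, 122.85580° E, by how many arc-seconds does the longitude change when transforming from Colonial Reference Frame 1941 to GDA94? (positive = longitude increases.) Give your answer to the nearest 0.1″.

Δλ = 15.8″

At latitude -38.91020°, cos φ = 0.778131.
1° of longitude at this latitude = 111.2 × cos φ = 86.53 km, so Δλ = 380.3 / 86528.2 = 0.0043951° = 15.822″.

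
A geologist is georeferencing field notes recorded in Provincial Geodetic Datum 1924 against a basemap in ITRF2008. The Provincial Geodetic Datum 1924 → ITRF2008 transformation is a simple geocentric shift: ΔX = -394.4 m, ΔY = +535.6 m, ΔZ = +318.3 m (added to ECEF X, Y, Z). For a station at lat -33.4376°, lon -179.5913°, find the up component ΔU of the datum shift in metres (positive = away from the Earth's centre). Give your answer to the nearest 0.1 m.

ΔU = 150.5 m

At φ = -33.4376°, λ = -179.5913°: sin φ = -0.551028, cos φ = 0.834486, sin λ = -0.007133, cos λ = -0.999975.
ΔU = cos φ cos λ·ΔX + cos φ sin λ·ΔY + sin φ·ΔZ = (0.834486)(-0.999975)(-394.4) + (0.834486)(-0.007133)(535.6) + (-0.551028)(318.3) = 150.53 m.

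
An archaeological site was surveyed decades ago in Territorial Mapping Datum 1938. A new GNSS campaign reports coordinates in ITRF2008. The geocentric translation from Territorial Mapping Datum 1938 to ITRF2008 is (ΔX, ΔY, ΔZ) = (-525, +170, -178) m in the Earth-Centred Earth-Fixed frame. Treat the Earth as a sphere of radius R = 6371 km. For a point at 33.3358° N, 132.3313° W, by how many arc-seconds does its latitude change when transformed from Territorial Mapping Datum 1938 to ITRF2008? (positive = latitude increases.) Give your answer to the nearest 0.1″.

Δφ = -8.9″

sin φ = 0.549545, cos φ = 0.835464, sin λ = -0.739263, cos λ = -0.673416.
North component: ΔN = −sin φ cos λ·ΔX − sin φ sin λ·ΔY + cos φ·ΔZ = −(0.549545)(-0.673416)(-525) − (0.549545)(-0.739263)(170) + (0.835464)(-178) = -273.94 m.
1° of latitude spans πR/180 = 111195 m, so Δφ = -273.94 / 111195 × 3600 = -8.869″.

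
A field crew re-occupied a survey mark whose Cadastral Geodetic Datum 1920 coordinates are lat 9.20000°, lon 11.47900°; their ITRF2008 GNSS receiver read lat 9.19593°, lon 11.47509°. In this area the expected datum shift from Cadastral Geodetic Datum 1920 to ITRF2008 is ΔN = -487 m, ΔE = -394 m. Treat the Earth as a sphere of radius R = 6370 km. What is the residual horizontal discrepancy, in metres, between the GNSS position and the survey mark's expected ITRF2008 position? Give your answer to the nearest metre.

49 m

Observed coordinate differences: Δφ = -0.00407°, Δλ = -0.00391°.
Converting to metres (1° lat = 111177 m, cos φ = 0.987136): observed ΔN = -452.5 m, observed ΔE = -429.1 m.
Subtracting the expected shift leaves a residual of -452.5 − (-487) = 34.5 m north and -429.1 − (-394) = -35.1 m east.
Residual distance = √(34.5² + (-35.1)²) = 49.2 m.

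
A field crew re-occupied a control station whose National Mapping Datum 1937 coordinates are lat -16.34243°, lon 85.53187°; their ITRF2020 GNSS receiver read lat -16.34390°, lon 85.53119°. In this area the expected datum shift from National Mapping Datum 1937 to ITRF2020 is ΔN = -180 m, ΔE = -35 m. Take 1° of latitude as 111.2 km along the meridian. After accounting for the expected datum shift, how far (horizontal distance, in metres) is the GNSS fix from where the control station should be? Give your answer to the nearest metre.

41 m

Observed coordinate differences: Δφ = -0.00147°, Δλ = -0.00068°.
Converting to metres (1° lat = 111200 m, cos φ = 0.959597): observed ΔN = -163.5 m, observed ΔE = -72.6 m.
Subtracting the expected shift leaves a residual of -163.5 − (-180) = 16.5 m north and -72.6 − (-35) = -37.6 m east.
Residual distance = √(16.5² + (-37.6)²) = 41.0 m.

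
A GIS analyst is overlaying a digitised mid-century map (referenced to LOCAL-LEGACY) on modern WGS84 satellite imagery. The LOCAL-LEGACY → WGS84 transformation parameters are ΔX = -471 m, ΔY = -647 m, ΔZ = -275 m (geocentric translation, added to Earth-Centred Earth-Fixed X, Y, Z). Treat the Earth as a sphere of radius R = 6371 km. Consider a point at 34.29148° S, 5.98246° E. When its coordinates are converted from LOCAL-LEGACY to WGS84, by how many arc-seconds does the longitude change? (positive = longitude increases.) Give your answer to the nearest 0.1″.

Δλ = -23.3″

sin φ = -0.563403, cos φ = 0.826182, sin λ = 0.104224, cos λ = 0.994554.
East component: ΔE = −sin λ·ΔX + cos λ·ΔY = −(0.104224)(-471) + (0.994554)(-647) = -594.39 m.
1° of latitude spans πR/180 = 111195 m; at latitude φ, 1° of longitude spans that × cos φ = 91867.3 m, so Δλ = -594.39 / 91867.3 × 3600 = -23.292″.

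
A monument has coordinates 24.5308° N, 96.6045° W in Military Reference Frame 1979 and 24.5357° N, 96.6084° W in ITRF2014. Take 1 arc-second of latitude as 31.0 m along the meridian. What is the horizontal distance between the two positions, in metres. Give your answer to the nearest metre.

Δφ = 24.5357° − 24.5308° = +0.0049°; Δλ = -96.6084° − -96.6045° = -0.0039°.
1° of latitude = 3600 × 31.00 = 111600 m.
ΔN = Δφ × 111600 = 546.8 m; ΔE = Δλ × 111600 × cos(24.5308°) = -0.0039 × 111600 × 0.909738 = -396.0 m.
Distance = √(ΔE² + ΔN²) = √((-396.0)² + 546.8²) = 675.1 m.

675 m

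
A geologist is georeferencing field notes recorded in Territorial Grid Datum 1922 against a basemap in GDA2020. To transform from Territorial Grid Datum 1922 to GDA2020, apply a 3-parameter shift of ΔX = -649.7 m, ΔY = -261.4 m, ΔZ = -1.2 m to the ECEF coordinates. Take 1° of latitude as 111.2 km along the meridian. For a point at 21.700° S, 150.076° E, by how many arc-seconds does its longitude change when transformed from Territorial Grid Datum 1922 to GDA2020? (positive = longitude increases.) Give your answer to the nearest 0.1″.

Δλ = 19.2″

sin φ = -0.369747, cos φ = 0.929133, sin λ = 0.498851, cos λ = -0.866688.
East component: ΔE = −sin λ·ΔX + cos λ·ΔY = −(0.498851)(-649.7) + (-0.866688)(-261.4) = 550.66 m.
1° of latitude spans 111200 m; at latitude φ, 1° of longitude spans that × cos φ = 103319.5 m, so Δλ = 550.66 / 103319.5 × 3600 = 19.187″.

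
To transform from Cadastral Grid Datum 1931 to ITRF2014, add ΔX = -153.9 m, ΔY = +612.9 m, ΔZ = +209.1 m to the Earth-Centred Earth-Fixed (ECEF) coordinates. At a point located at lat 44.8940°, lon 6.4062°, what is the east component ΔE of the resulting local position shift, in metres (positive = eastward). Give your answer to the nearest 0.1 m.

ΔE = 626.2 m

At φ = 44.8940°, λ = 6.4062°: sin φ = 0.705797, cos φ = 0.708414, sin λ = 0.111576, cos λ = 0.993756.
ΔE = −sin λ·ΔX + cos λ·ΔY = −(0.111576)·(-153.9) + (0.993756)·(612.9) = 626.24 m.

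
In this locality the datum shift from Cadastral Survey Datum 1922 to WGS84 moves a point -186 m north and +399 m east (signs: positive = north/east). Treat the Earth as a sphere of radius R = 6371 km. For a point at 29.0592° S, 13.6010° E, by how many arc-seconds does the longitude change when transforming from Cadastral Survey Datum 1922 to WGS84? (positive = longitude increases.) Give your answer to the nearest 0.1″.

Δλ = 14.8″

At latitude -29.0592°, cos φ = 0.874118.
One radian of longitude at latitude φ spans R cos φ, so Δλ = ΔE / (R cos φ) = 399.0 / (6371000 × 0.874118) = 7.1647e-05 rad = 14.778″.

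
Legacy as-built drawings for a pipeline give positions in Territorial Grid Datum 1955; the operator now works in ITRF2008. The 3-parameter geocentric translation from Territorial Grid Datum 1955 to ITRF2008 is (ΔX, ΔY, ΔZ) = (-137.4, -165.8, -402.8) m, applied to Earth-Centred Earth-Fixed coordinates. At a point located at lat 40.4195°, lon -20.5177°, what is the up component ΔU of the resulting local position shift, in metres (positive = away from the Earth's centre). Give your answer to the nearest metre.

At φ = 40.4195°, λ = -20.5177°: sin φ = 0.648379, cos φ = 0.761318, sin λ = -0.350497, cos λ = 0.936564.
ΔU = cos φ cos λ·ΔX + cos φ sin λ·ΔY + sin φ·ΔZ = (0.761318)(0.936564)(-137.4) + (0.761318)(-0.350497)(-165.8) + (0.648379)(-402.8) = -314.89 m.

ΔU = -315 m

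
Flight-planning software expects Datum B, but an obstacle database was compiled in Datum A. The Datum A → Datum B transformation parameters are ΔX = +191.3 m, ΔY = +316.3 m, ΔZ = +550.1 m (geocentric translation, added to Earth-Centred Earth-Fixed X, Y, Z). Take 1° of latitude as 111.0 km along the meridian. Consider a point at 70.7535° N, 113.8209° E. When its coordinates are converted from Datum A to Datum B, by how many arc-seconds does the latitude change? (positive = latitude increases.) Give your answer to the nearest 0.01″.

sin φ = 0.944109, cos φ = 0.329633, sin λ = 0.914812, cos λ = -0.403879.
North component: ΔN = −sin φ cos λ·ΔX − sin φ sin λ·ΔY + cos φ·ΔZ = −(0.944109)(-0.403879)(191.3) − (0.944109)(0.914812)(316.3) + (0.329633)(550.1) = -18.91 m.
1° of latitude spans 111000 m, so Δφ = -18.91 / 111000 × 3600 = -0.613″.

Δφ = -0.61″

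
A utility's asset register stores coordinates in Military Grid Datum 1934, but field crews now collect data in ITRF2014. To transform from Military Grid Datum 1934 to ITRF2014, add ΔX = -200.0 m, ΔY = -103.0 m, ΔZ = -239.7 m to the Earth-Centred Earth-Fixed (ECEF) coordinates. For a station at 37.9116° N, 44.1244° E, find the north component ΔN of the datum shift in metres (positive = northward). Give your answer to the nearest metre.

ΔN = -57 m

The local north axis is (−sin φ cos λ, −sin φ sin λ, cos φ), giving ΔN = 88.213 + 44.062 − 189.114 = -56.84 m.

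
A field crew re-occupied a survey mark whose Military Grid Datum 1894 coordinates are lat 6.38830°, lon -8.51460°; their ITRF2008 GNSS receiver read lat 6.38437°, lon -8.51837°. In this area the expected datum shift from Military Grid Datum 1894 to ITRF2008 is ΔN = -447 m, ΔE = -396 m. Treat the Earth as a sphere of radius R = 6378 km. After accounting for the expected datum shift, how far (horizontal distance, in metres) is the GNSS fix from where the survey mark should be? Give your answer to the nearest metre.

Observed coordinate differences: Δφ = -0.00393°, Δλ = -0.00377°.
Converting to metres (1° lat = 111317 m, cos φ = 0.993791): observed ΔN = -437.5 m, observed ΔE = -417.1 m.
Subtracting the expected shift leaves a residual of -437.5 − (-447) = 9.5 m north and -417.1 − (-396) = -21.1 m east.
Residual distance = √(9.5² + (-21.1)²) = 23.1 m.

23 m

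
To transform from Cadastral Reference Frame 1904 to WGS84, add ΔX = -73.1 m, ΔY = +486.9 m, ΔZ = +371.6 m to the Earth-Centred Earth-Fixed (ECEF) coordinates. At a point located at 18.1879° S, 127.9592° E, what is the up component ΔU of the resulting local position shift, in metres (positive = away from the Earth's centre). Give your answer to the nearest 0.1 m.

The local up (radial) axis is (cos φ cos λ, cos φ sin λ, sin φ), giving ΔU = 42.717 + 364.716 − 115.989 = 291.44 m.

ΔU = 291.4 m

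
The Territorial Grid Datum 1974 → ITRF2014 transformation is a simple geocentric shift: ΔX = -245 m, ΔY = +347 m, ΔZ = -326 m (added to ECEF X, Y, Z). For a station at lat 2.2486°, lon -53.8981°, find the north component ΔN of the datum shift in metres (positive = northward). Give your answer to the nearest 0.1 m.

ΔN = -309.1 m

At φ = 2.2486°, λ = -53.8981°: sin φ = 0.039235, cos φ = 0.999230, sin λ = -0.807970, cos λ = 0.589223.
ΔN = −sin φ cos λ·ΔX − sin φ sin λ·ΔY + cos φ·ΔZ = −(0.039235)(0.589223)(-245) − (0.039235)(-0.807970)(347) + (0.999230)(-326) = -309.08 m.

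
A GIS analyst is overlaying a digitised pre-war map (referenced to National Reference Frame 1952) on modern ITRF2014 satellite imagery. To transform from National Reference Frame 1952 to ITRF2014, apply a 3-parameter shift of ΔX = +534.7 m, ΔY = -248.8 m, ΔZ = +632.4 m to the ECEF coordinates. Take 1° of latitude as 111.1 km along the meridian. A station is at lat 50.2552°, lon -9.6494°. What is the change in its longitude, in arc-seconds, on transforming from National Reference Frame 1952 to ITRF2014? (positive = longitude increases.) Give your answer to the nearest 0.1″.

Δλ = -7.9″

sin φ = 0.768900, cos φ = 0.639369, sin λ = -0.167619, cos λ = 0.985852.
East component: ΔE = −sin λ·ΔX + cos λ·ΔY = −(-0.167619)(534.7) + (0.985852)(-248.8) = -155.65 m.
1° of latitude spans 111100 m; at latitude φ, 1° of longitude spans that × cos φ = 71033.9 m, so Δλ = -155.65 / 71033.9 × 3600 = -7.889″.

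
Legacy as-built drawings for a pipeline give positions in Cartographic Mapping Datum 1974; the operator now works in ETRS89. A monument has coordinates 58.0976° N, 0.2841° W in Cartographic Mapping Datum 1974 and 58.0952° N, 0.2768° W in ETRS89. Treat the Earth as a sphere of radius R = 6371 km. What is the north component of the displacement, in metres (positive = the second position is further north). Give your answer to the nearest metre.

ΔN = -267 m

Δφ = 58.0952° − 58.0976° = -0.0024°; Δλ = -0.2768° − -0.2841° = +0.0073°.
1° along a meridian = πR/180 = 111195 m.
ΔN = Δφ × 111195 = -266.9 m; ΔE = Δλ × 111195 × cos(58.0976°) = +0.0073 × 111195 × 0.528474 = 429.0 m.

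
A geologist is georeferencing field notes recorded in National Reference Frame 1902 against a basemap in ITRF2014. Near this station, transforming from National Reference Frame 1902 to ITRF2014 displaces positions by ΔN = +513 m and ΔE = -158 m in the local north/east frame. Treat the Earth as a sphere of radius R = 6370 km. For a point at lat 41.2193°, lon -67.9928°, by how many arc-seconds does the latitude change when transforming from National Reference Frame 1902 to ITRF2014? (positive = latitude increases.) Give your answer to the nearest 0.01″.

Δφ = 16.61″

On a sphere of radius R, 1 rad of latitude = R, so Δφ = ΔN / R = 513.0 / 6370000 = 8.0534e-05 rad = 16.611″.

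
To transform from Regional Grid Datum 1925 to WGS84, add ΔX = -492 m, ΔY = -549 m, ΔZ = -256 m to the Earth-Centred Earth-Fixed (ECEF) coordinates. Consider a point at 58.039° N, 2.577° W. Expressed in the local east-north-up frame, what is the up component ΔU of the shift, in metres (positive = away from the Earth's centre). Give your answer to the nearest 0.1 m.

ΔU = -464.3 m

At φ = 58.039°, λ = -2.577°: sin φ = 0.848409, cos φ = 0.529342, sin λ = -0.044962, cos λ = 0.998989.
ΔU = cos φ cos λ·ΔX + cos φ sin λ·ΔY + sin φ·ΔZ = (0.529342)(0.998989)(-492) + (0.529342)(-0.044962)(-549) + (0.848409)(-256) = -464.30 m.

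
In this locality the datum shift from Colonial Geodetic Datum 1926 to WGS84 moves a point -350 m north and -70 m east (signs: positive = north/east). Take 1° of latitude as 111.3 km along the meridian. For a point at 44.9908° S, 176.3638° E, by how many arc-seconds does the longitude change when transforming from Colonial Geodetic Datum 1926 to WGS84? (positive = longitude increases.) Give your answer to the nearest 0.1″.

At latitude -44.9908°, cos φ = 0.707220.
1° of longitude at this latitude = 111.3 × cos φ = 78.71 km, so Δλ = -70.0 / 78713.6 = -0.0008893° = -3.201″.

Δλ = -3.2″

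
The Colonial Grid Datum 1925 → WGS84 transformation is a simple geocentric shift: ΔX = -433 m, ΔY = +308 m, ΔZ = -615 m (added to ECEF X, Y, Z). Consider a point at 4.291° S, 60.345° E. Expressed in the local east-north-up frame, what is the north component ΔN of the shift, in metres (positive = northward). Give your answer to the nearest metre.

The local north axis is (−sin φ cos λ, −sin φ sin λ, cos φ), giving ΔN = -16.030 + 20.027 − 613.276 = -609.28 m.

ΔN = -609 m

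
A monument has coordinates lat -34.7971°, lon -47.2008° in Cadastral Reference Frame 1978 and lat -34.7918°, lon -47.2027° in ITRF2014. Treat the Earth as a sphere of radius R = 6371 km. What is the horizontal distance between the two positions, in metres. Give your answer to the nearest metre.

Δφ = -34.7918° − -34.7971° = +0.0053°; Δλ = -47.2027° − -47.2008° = -0.0019°.
1° along a meridian = πR/180 = 111195 m.
ΔN = Δφ × 111195 = 589.3 m; ΔE = Δλ × 111195 × cos(-34.7971°) = -0.0019 × 111195 × 0.821178 = -173.5 m.
Distance = √(ΔE² + ΔN²) = √((-173.5)² + 589.3²) = 614.3 m.

614 m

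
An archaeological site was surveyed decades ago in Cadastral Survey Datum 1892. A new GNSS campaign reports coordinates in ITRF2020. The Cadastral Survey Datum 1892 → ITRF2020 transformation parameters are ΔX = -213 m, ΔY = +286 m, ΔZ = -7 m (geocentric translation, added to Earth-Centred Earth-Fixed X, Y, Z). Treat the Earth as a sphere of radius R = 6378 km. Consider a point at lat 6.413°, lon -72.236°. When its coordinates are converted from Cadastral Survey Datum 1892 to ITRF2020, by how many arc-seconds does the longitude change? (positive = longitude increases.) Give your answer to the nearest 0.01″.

sin φ = 0.111694, cos φ = 0.993743, sin λ = -0.952321, cos λ = 0.305097.
East component: ΔE = −sin λ·ΔX + cos λ·ΔY = −(-0.952321)(-213) + (0.305097)(286) = -115.59 m.
1° of latitude spans πR/180 = 111317 m; at latitude φ, 1° of longitude spans that × cos φ = 110620.5 m, so Δλ = -115.59 / 110620.5 × 3600 = -3.762″.

Δλ = -3.76″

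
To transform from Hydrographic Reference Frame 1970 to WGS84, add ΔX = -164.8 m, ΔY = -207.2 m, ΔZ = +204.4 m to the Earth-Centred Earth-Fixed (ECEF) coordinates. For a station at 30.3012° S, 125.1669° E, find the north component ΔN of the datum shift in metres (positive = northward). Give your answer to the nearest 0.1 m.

The local north axis is (−sin φ cos λ, −sin φ sin λ, cos φ), giving ΔN = 47.891 − 85.461 + 176.476 = 138.91 m.

ΔN = 138.9 m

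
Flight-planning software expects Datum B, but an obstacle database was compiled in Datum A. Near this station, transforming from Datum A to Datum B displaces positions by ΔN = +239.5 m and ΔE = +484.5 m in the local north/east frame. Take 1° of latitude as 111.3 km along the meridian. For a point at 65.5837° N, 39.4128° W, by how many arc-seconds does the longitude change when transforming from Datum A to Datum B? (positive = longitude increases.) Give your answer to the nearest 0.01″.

Δλ = 37.91″

At latitude 65.5837°, cos φ = 0.413363.
1° of longitude at this latitude = 111.3 × cos φ = 46.01 km, so Δλ = 484.5 / 46007.4 = 0.0105309° = 37.911″.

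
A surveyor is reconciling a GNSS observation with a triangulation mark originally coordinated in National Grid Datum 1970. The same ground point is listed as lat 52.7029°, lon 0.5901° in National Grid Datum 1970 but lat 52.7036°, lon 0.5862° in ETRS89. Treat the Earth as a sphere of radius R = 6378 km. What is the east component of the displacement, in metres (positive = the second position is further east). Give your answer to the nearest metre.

Δφ = 52.7036° − 52.7029° = +0.0007°; Δλ = 0.5862° − 0.5901° = -0.0039°.
1° along a meridian = πR/180 = 111317 m.
ΔN = Δφ × 111317 = 77.9 m; ΔE = Δλ × 111317 × cos(52.7029°) = -0.0039 × 111317 × 0.605948 = -263.1 m.

ΔE = -263 m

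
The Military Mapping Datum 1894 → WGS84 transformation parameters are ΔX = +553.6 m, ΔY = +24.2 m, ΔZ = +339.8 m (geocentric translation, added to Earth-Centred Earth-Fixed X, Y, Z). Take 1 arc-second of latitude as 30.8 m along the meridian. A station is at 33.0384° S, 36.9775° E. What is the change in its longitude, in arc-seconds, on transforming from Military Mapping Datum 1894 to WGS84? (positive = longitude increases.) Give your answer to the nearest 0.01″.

sin φ = -0.545201, cos φ = 0.838305, sin λ = 0.601501, cos λ = 0.798872.
East component: ΔE = −sin λ·ΔX + cos λ·ΔY = −(0.601501)(553.6) + (0.798872)(24.2) = -313.66 m.
1° of latitude spans 3600 × 30.80 = 110880 m; at latitude φ, 1° of longitude spans that × cos φ = 92951.3 m, so Δλ = -313.66 / 92951.3 × 3600 = -12.148″.

Δλ = -12.15″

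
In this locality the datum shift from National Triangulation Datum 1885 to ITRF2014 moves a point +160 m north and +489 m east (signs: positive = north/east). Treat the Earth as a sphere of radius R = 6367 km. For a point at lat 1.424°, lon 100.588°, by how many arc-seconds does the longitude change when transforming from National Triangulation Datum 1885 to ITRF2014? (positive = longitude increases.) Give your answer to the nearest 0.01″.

Δλ = 15.85″

At latitude 1.424°, cos φ = 0.999691.
One radian of longitude at latitude φ spans R cos φ, so Δλ = ΔE / (R cos φ) = 489.0 / (6367000 × 0.999691) = 7.6826e-05 rad = 15.846″.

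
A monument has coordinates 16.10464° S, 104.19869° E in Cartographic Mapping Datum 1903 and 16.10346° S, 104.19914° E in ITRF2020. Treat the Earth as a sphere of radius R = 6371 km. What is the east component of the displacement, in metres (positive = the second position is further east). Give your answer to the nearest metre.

Δφ = -16.10346° − -16.10464° = +0.00118°; Δλ = 104.19914° − 104.19869° = +0.00045°.
1° along a meridian = πR/180 = 111195 m.
ΔN = Δφ × 111195 = 131.2 m; ΔE = Δλ × 111195 × cos(-16.10464°) = +0.00045 × 111195 × 0.960757 = 48.1 m.

ΔE = 48 m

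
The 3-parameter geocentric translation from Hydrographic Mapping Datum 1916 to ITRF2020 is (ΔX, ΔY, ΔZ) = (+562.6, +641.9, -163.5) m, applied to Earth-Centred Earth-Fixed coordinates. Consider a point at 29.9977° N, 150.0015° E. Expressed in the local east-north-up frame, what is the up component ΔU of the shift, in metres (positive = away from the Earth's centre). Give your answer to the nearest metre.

At φ = 29.9977°, λ = 150.0015°: sin φ = 0.499965, cos φ = 0.866045, sin λ = 0.499977, cos λ = -0.866038.
ΔU = cos φ cos λ·ΔX + cos φ sin λ·ΔY + sin φ·ΔZ = (0.866045)(-0.866038)(562.6) + (0.866045)(0.499977)(641.9) + (0.499965)(-163.5) = -225.77 m.

ΔU = -226 m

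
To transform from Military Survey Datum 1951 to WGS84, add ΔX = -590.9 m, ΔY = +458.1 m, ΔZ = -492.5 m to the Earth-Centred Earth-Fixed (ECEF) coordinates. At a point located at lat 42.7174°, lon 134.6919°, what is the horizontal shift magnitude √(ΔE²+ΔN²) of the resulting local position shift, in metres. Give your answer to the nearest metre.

870 m

At φ = 42.7174°, λ = 134.6919°: sin φ = 0.678383, cos φ = 0.734709, sin λ = 0.710899, cos λ = -0.703294.
ΔE = −sin λ·ΔX + cos λ·ΔY = −(0.710899)·(-590.9) + (-0.703294)·(458.1) = 97.89 m.
ΔN = −sin φ cos λ·ΔX − sin φ sin λ·ΔY + cos φ·ΔZ = −(0.678383)(-0.703294)(-590.9) − (0.678383)(0.710899)(458.1) + (0.734709)(-492.5) = -864.69 m.
Horizontal magnitude = √(ΔE² + ΔN²) = √(97.89² + (-864.69)²) = 870.21 m.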